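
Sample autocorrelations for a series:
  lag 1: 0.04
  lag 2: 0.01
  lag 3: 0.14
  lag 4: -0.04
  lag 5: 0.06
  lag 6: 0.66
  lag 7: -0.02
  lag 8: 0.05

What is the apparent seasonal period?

6

The largest autocorrelation is r_6 = 0.66; the remaining lags stay at or below 0.14.
The dominant spike at lag 6 indicates a seasonal period of 6.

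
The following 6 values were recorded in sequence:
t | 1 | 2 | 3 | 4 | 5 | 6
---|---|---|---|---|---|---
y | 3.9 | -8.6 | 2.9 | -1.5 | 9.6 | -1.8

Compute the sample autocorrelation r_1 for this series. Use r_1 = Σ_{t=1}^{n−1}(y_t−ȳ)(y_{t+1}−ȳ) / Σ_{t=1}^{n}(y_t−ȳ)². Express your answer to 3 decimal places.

Mean ȳ = (3.9 − 8.6 + 2.9 − 1.5 + 9.6 − 1.8)/6 = 0.7500
Deviations from mean: 3.1500, -9.3500, 2.1500, -2.2500, 8.8500, -2.5500
Numerator Σ_{t=1}^{5}(y_t−ȳ)(y_{t+1}−ȳ) = -96.8725
Denominator Σ(y_t−ȳ)² = 191.8550
r_1 = -96.8725 / 191.8550 = -0.505

-0.505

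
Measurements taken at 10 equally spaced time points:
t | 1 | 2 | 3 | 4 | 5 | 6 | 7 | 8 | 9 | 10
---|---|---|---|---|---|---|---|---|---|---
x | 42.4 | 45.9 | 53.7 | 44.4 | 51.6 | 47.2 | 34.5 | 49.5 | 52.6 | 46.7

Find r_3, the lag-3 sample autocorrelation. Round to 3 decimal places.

Mean x̄ = (42.4 + 45.9 + 53.7 + 44.4 + 51.6 + 47.2 + 34.5 + 49.5 + 52.6 + 46.7)/10 = 46.8500
Σ(x_t−x̄)(x_{t+3}−x̄) = (10.9025) + (-4.5125) + (2.3975) + (30.2575) + (12.5875) + (2.0125) + (1.8525) = 55.4975
Denominator Σ(x_t−x̄)² = 288.9450
r_3 = 55.4975 / 288.9450 = 0.192

0.192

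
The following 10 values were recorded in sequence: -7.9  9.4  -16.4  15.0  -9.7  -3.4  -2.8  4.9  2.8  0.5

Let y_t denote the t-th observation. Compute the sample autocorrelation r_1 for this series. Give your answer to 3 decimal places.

-0.735

Mean ȳ = (-7.9 + 9.4 − 16.4 + 15.0 − 9.7 − 3.4 − 2.8 + 4.9 + 2.8 + 0.5)/10 = -0.7600
Numerator Σ_{t=1}^{9}(y_t−ȳ)(y_{t+1}−ȳ) = -576.7496
Denominator Σ(y_t−ȳ)² = 784.5440
r_1 = -576.7496 / 784.5440 = -0.735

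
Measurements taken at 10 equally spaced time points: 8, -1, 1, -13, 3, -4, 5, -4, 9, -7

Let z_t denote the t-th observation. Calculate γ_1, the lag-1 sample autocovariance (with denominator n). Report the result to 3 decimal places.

Mean z̄ = (8 − 1 + 1 − 13 + 3 − 4 + 5 − 4 + 9 − 7)/10 = -0.3000
Σ_{t=1}^{9}(z_t−z̄)(z_{t+1}−z̄) = -213.2900
γ_1 = -213.2900 / 10 = -21.329

-21.329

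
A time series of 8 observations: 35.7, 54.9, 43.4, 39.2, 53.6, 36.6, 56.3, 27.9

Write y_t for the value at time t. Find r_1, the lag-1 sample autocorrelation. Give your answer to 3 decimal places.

Mean ȳ = (35.7 + 54.9 + 43.4 + 39.2 + 53.6 + 36.6 + 56.3 + 27.9)/8 = 43.4500
Σ(y_t−ȳ)(y_{t+1}−ȳ) = (-88.7375) + (-0.5725) + (0.2125) + (-43.1375) + (-69.5275) + (-88.0225) + (-199.8175) = -489.6025
Denominator Σ(y_t−ȳ)² = 766.1000
r_1 = -489.6025 / 766.1000 = -0.639

-0.639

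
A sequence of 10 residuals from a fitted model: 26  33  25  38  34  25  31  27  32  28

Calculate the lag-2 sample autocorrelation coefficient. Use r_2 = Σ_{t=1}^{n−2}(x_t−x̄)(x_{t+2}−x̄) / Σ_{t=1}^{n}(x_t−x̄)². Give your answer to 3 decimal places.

0.064

Mean x̄ = (26 + 33 + 25 + 38 + 34 + 25 + 31 + 27 + 32 + 28)/10 = 29.9000
Numerator Σ_{t=1}^{8}(x_t−x̄)(x_{t+2}−x̄) = 10.9800
Denominator Σ(x_t−x̄)² = 172.9000
r_2 = 10.9800 / 172.9000 = 0.064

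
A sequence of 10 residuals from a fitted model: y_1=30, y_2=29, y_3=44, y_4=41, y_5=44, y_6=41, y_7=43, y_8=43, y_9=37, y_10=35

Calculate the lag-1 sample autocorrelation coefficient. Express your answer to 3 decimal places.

0.334

Mean ȳ = (30 + 29 + 44 + 41 + 44 + 41 + 43 + 43 + 37 + 35)/10 = 38.7000
Numerator Σ_{t=1}^{9}(y_t−ȳ)(y_{t+1}−ȳ) = 96.9100
Denominator Σ(y_t−ȳ)² = 290.1000
r_1 = 96.9100 / 290.1000 = 0.334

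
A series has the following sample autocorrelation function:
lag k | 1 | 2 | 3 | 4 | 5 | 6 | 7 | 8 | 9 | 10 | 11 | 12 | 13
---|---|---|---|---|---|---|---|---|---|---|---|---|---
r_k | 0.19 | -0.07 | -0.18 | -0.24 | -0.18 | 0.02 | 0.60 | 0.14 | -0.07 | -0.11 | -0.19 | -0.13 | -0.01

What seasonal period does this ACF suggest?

7

The largest autocorrelation is r_7 = 0.60; the remaining lags stay at or below 0.19.
The dominant spike at lag 7 indicates a seasonal period of 7.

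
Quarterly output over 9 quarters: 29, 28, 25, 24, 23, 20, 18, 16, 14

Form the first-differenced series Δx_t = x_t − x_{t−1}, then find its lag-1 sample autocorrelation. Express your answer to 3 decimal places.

-0.413

First differences Δx: -1, -3, -1, -1, -3, -2, -2, -2
Mean of differences = -1.8750
Numerator Σ(Δx_t−Δx̄)(Δx_{t+1}−Δx̄) = -2.0156
Denominator Σ(Δx_t−Δx̄)² = 4.8750
r_1(Δx) = -2.0156 / 4.8750 = -0.413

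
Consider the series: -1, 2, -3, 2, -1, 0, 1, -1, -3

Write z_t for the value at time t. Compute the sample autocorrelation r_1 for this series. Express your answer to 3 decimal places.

-0.503

Mean z̄ = (-1 + 2 − 3 + 2 − 1 + 0 + 1 − 1 − 3)/9 = -0.4444
Numerator Σ_{t=1}^{8}(z_t−z̄)(z_{t+1}−z̄) = -14.1975
Denominator Σ(z_t−z̄)² = 28.2222
r_1 = -14.1975 / 28.2222 = -0.503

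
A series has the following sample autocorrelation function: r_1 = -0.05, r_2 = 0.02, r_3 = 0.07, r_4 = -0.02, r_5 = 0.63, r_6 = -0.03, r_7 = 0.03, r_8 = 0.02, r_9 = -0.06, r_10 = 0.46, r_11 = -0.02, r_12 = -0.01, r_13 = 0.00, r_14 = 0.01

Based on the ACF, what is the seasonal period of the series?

5

The largest autocorrelation is r_5 = 0.63, with a weaker echo at lag 10 (0.46); the remaining lags stay at or below 0.07.
The dominant spike at lag 5 indicates a seasonal period of 5.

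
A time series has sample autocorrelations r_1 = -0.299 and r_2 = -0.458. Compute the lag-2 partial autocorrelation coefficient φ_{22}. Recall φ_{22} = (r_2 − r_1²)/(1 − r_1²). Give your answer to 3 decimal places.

-0.601

φ_{22} = (r_2 − r_1²) / (1 − r_1²)
r_1² = (-0.299)² = 0.089401
Numerator = -0.458 − 0.0894 = -0.5474; denominator = 1 − 0.0894 = 0.9106
φ_{22} = -0.5474 / 0.9106 = -0.601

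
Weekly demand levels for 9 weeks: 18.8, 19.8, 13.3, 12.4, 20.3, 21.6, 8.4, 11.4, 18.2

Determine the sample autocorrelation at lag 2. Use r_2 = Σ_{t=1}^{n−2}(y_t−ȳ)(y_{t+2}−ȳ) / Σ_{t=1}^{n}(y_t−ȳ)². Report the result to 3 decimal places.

-0.727

Mean ȳ = (18.8 + 19.8 + 13.3 + 12.4 + 20.3 + 21.6 + 8.4 + 11.4 + 18.2)/9 = 16.0222
Numerator Σ_{t=1}^{7}(y_t−ȳ)(y_{t+2}−ȳ) = -128.0821
Denominator Σ(y_t−ȳ)² = 176.1356
r_2 = -128.0821 / 176.1356 = -0.727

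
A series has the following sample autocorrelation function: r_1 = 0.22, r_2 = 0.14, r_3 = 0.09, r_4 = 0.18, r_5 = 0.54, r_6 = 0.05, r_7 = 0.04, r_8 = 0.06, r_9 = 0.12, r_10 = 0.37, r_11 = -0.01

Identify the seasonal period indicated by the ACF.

The largest autocorrelation is r_5 = 0.54, with a weaker echo at lag 10 (0.37); the remaining lags stay at or below 0.22. The elevated value at lag 1 (0.22), dropping to 0.14 at lag 2, reflects decaying short-term dependence rather than seasonality.
The dominant spike at lag 5 indicates a seasonal period of 5.

5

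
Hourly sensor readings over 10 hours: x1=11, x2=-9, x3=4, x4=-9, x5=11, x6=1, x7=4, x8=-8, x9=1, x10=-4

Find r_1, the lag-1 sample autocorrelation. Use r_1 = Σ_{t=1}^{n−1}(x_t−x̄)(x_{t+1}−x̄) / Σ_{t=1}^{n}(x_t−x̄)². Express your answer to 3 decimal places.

-0.576

Mean x̄ = (11 − 9 + 4 − 9 + 11 + 1 + 4 − 8 + 1 − 4)/10 = 0.2000
Numerator Σ_{t=1}^{9}(x_t−x̄)(x_{t+1}−x̄) = -298.0400
Denominator Σ(x_t−x̄)² = 517.6000
r_1 = -298.0400 / 517.6000 = -0.576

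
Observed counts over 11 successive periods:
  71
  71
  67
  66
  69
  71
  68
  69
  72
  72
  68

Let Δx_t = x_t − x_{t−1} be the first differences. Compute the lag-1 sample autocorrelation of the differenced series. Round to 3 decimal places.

0.019

First differences Δx: 0, -4, -1, 3, 2, -3, 1, 3, 0, -4
Mean of differences = -0.3000
Numerator Σ(Δx_t−Δx̄)(Δx_{t+1}−Δx̄) = 1.2100
Denominator Σ(Δx_t−Δx̄)² = 64.1000
r_1(Δx) = 1.2100 / 64.1000 = 0.019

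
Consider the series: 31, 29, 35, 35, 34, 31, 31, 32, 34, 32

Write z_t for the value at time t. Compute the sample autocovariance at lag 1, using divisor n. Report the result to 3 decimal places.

Mean z̄ = (31 + 29 + 35 + 35 + 34 + 31 + 31 + 32 + 34 + 32)/10 = 32.4000
Σ_{t=1}^{9}(z_t−z̄)(z_{t+1}−z̄) = 5.8400
γ_1 = 5.8400 / 10 = 0.584

0.584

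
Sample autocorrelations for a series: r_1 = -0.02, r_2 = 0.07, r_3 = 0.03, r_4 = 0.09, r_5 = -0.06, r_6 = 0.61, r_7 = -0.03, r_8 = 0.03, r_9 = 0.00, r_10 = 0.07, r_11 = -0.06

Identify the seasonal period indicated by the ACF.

The largest autocorrelation is r_6 = 0.61; the remaining lags stay at or below 0.09.
The dominant spike at lag 6 indicates a seasonal period of 6.

6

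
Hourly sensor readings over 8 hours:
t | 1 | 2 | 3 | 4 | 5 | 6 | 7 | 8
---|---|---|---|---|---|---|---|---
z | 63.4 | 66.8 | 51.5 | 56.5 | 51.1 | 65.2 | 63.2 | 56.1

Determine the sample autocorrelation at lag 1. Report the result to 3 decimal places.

Mean z̄ = (63.4 + 66.8 + 51.5 + 56.5 + 51.1 + 65.2 + 63.2 + 56.1)/8 = 59.2250
Numerator Σ_{t=1}^{7}(z_t−z̄)(z_{t+1}−z̄) = -20.9181
Denominator Σ(z_t−z̄)² = 269.1950
r_1 = -20.9181 / 269.1950 = -0.078

-0.078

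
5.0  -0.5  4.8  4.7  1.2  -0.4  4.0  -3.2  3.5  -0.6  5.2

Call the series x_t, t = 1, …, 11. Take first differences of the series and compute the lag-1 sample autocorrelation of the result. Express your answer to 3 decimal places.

First differences Δx: -5.5, 5.3, -0.1, -3.5, -1.6, 4.4, -7.2, 6.7, -4.1, 5.8
Mean of differences = 0.0200
Numerator Σ(Δx_t−Δx̄)(Δx_{t+1}−Δx̄) = -161.9384
Denominator Σ(Δx_t−Δx̄)² = 239.6960
r_1(Δx) = -161.9384 / 239.6960 = -0.676

-0.676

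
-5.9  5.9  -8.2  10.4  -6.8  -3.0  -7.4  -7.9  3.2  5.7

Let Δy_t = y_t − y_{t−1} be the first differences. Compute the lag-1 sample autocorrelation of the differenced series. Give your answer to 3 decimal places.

First differences Δy: 11.8, -14.1, 18.6, -17.2, 3.8, -4.4, -0.5, 11.1, 2.5
Mean of differences = 1.2889
Numerator Σ(Δy_t−Δȳ)(Δy_{t+1}−Δȳ) = -804.4212
Denominator Σ(Δy_t−Δȳ)² = 1128.4089
r_1(Δy) = -804.4212 / 1128.4089 = -0.713

-0.713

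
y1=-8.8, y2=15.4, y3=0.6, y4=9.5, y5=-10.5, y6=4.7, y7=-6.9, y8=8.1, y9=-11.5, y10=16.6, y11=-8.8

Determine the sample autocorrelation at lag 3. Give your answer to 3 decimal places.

Mean ȳ = (-8.8 + 15.4 + 0.6 + 9.5 − 10.5 + 4.7 − 6.9 + 8.1 − 11.5 + 16.6 − 8.8)/11 = 0.7636
Numerator Σ_{t=1}^{8}(y_t−ȳ)(y_{t+3}−ȳ) = -638.4412
Denominator Σ(y_t−ȳ)² = 1129.6055
r_3 = -638.4412 / 1129.6055 = -0.565

-0.565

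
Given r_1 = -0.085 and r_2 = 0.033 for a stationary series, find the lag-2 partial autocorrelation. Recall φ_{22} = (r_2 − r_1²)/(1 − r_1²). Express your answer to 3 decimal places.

0.026

φ_{22} = (r_2 − r_1²) / (1 − r_1²)
r_1² = (-0.085)² = 0.007225
Numerator = 0.033 − 0.0072 = 0.0258; denominator = 1 − 0.0072 = 0.9928
φ_{22} = 0.0258 / 0.9928 = 0.026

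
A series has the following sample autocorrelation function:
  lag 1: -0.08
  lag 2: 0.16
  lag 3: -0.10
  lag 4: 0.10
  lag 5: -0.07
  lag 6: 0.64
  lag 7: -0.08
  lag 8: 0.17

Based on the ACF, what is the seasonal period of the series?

6

The largest autocorrelation is r_6 = 0.64; the remaining lags stay at or below 0.17.
The dominant spike at lag 6 indicates a seasonal period of 6.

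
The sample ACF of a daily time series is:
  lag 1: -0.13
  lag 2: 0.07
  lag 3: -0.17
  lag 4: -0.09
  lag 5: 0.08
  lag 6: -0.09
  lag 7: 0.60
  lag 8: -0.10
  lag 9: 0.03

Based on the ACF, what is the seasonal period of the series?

7

The largest autocorrelation is r_7 = 0.60; the remaining lags stay at or below 0.08.
The dominant spike at lag 7 indicates a seasonal period of 7.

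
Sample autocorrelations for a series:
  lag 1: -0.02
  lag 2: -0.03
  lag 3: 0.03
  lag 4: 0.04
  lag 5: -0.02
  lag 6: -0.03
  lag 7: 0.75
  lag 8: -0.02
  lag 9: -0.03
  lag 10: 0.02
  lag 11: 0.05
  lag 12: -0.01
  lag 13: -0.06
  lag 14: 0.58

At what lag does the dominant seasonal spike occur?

7

The largest autocorrelation is r_7 = 0.75, with a weaker echo at lag 14 (0.58); the remaining lags stay at or below 0.05.
The dominant spike at lag 7 indicates a seasonal period of 7.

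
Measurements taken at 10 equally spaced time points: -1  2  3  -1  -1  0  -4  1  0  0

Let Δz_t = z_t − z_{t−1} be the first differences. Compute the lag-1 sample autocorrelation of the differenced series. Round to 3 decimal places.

-0.432

First differences Δz: 3, 1, -4, 0, 1, -4, 5, -1, 0
Mean of differences = 0.1111
Numerator Σ(Δz_t−Δz̄)(Δz_{t+1}−Δz̄) = -29.7901
Denominator Σ(Δz_t−Δz̄)² = 68.8889
r_1(Δz) = -29.7901 / 68.8889 = -0.432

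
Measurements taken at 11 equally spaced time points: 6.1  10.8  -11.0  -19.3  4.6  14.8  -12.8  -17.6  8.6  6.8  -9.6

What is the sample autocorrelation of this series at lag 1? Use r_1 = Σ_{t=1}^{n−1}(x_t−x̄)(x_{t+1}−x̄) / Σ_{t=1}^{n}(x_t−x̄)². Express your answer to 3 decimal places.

-0.008

Mean x̄ = (6.1 + 10.8 − 11.0 − 19.3 + 4.6 + 14.8 − 12.8 − 17.6 + 8.6 + 6.8 − 9.6)/11 = -1.6909
Numerator Σ_{t=1}^{10}(x_t−x̄)(x_{t+1}−x̄) = -12.0319
Denominator Σ(x_t−x̄)² = 1542.0491
r_1 = -12.0319 / 1542.0491 = -0.008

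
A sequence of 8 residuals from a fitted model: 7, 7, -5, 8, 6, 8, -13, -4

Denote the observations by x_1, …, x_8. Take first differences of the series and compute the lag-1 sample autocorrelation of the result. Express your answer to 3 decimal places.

First differences Δx: 0, -12, 13, -2, 2, -21, 9
Mean of differences = -1.5714
Numerator Σ(Δx_t−Δx̄)(Δx_{t+1}−Δx̄) = -450.8980
Denominator Σ(Δx_t−Δx̄)² = 825.7143
r_1(Δx) = -450.8980 / 825.7143 = -0.546

-0.546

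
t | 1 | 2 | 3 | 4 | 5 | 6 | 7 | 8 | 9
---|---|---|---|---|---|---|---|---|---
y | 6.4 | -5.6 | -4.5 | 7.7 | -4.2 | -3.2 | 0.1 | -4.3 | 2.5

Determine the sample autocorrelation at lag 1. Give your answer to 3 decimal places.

-0.416

Mean ȳ = (6.4 − 5.6 − 4.5 + 7.7 − 4.2 − 3.2 + 0.1 − 4.3 + 2.5)/9 = -0.5667
Numerator Σ_{t=1}^{8}(y_t−ȳ)(y_{t+1}−ȳ) = -83.9444
Denominator Σ(y_t−ȳ)² = 201.6000
r_1 = -83.9444 / 201.6000 = -0.416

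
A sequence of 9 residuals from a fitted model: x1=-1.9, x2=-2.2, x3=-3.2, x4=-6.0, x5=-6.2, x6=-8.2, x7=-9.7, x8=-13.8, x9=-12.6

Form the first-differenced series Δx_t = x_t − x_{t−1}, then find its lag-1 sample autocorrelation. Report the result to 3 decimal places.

-0.470

First differences Δx: -0.3, -1.0, -2.8, -0.2, -2.0, -1.5, -4.1, 1.2
Mean of differences = -1.3375
Numerator Σ(Δx_t−Δx̄)(Δx_{t+1}−Δx̄) = -9.0139
Denominator Σ(Δx_t−Δx̄)² = 19.1588
r_1(Δx) = -9.0139 / 19.1588 = -0.470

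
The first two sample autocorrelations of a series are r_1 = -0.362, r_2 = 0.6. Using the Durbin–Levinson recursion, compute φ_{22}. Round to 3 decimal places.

φ_{22} = (r_2 − r_1²) / (1 − r_1²)
r_1² = (-0.362)² = 0.131044
Numerator = 0.6 − 0.1310 = 0.4690; denominator = 1 − 0.1310 = 0.8690
φ_{22} = 0.4690 / 0.8690 = 0.540

0.540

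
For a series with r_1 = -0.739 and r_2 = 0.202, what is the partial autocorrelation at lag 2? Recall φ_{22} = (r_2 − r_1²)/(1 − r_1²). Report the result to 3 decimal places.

φ_{22} = (r_2 − r_1²) / (1 − r_1²)
r_1² = (-0.739)² = 0.546121
Numerator = 0.202 − 0.5461 = -0.3441; denominator = 1 − 0.5461 = 0.4539
φ_{22} = -0.3441 / 0.4539 = -0.758

-0.758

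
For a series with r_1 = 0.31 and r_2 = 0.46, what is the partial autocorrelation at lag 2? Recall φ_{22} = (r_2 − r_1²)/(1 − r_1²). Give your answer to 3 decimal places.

φ_{22} = (r_2 − r_1²) / (1 − r_1²)
r_1² = (0.31)² = 0.0961
Numerator = 0.46 − 0.0961 = 0.3639; denominator = 1 − 0.0961 = 0.9039
φ_{22} = 0.3639 / 0.9039 = 0.403

0.403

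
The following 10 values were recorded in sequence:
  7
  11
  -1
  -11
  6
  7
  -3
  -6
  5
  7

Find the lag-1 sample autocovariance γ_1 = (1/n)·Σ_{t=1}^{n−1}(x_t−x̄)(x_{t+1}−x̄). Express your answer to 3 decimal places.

3.256

Mean x̄ = (7 + 11 − 1 − 11 + 6 + 7 − 3 − 6 + 5 + 7)/10 = 2.2000
Σ_{t=1}^{9}(x_t−x̄)(x_{t+1}−x̄) = 32.5600
γ_1 = 32.5600 / 10 = 3.256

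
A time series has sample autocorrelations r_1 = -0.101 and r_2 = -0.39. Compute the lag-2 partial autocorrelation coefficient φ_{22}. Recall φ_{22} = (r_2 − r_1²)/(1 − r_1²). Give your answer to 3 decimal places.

-0.404

φ_{22} = (r_2 − r_1²) / (1 − r_1²)
r_1² = (-0.101)² = 0.010201
Numerator = -0.39 − 0.0102 = -0.4002; denominator = 1 − 0.0102 = 0.9898
φ_{22} = -0.4002 / 0.9898 = -0.404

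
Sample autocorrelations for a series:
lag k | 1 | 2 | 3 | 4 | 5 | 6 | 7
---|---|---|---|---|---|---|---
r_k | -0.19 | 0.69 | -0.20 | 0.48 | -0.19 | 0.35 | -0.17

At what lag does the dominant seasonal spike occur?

The largest autocorrelation is r_2 = 0.69, with weaker echoes at lags 4 (0.48) and 6 (0.35); the remaining lags stay at or below -0.17.
The dominant spike at lag 2 indicates a seasonal period of 2.

2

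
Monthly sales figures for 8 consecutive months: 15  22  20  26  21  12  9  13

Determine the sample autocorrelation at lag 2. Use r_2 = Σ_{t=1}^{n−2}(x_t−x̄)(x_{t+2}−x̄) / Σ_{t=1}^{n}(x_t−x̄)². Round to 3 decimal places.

Mean x̄ = (15 + 22 + 20 + 26 + 21 + 12 + 9 + 13)/8 = 17.2500
Deviations from mean: -2.2500, 4.7500, 2.7500, 8.7500, 3.7500, -5.2500, -8.2500, -4.2500
Σ(x_t−x̄)(x_{t+2}−x̄) = (-6.1875) + (41.5625) + (10.3125) + (-45.9375) + (-30.9375) + (22.3125) = -8.8750
Denominator Σ(x_t−x̄)² = 239.5000
r_2 = -8.8750 / 239.5000 = -0.037

-0.037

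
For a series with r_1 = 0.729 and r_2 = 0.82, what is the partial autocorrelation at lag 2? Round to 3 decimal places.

φ_{22} = (r_2 − r_1²) / (1 − r_1²)
r_1² = (0.729)² = 0.531441
Numerator = 0.82 − 0.5314 = 0.2886; denominator = 1 − 0.5314 = 0.4686
φ_{22} = 0.2886 / 0.4686 = 0.616

0.616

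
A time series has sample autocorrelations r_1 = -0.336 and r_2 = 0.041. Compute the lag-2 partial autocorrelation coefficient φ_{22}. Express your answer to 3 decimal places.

-0.081

φ_{22} = (r_2 − r_1²) / (1 − r_1²)
r_1² = (-0.336)² = 0.112896
Numerator = 0.041 − 0.1129 = -0.0719; denominator = 1 − 0.1129 = 0.8871
φ_{22} = -0.0719 / 0.8871 = -0.081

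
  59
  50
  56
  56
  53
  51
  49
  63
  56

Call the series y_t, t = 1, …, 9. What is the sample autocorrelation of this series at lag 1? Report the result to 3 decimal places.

Mean ȳ = (59 + 50 + 56 + 56 + 53 + 51 + 49 + 63 + 56)/9 = 54.7778
Numerator Σ_{t=1}^{8}(y_t−ȳ)(y_{t+1}−ȳ) = -35.6049
Denominator Σ(y_t−ȳ)² = 163.5556
r_1 = -35.6049 / 163.5556 = -0.218

-0.218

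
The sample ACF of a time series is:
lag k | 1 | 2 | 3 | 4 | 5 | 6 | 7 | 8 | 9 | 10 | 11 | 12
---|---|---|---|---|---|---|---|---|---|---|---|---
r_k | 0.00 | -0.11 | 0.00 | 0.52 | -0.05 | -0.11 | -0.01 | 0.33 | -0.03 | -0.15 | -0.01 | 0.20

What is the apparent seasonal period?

4

The largest autocorrelation is r_4 = 0.52, with weaker echoes at lags 8 (0.33) and 12 (0.20); the remaining lags stay at or below 0.00.
The dominant spike at lag 4 indicates a seasonal period of 4.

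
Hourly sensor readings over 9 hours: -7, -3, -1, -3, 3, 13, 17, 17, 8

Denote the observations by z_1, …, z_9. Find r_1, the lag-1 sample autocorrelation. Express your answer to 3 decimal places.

0.697

Mean z̄ = (-7 − 3 − 1 − 3 + 3 + 13 + 17 + 17 + 8)/9 = 4.8889
Numerator Σ_{t=1}^{8}(z_t−z̄)(z_{t+1}−z̄) = 468.8765
Denominator Σ(z_t−z̄)² = 672.8889
r_1 = 468.8765 / 672.8889 = 0.697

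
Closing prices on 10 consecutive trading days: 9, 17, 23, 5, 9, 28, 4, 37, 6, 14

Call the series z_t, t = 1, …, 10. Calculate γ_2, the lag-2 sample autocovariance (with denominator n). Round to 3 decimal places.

Mean z̄ = (9 + 17 + 23 + 5 + 9 + 28 + 4 + 37 + 6 + 14)/10 = 15.2000
Σ_{t=1}^{8}(z_t−z̄)(z_{t+2}−z̄) = 179.7200
γ_2 = 179.7200 / 10 = 17.972

17.972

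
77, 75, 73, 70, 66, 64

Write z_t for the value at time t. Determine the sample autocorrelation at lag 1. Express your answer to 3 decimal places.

Mean z̄ = (77 + 75 + 73 + 70 + 66 + 64)/6 = 70.8333
Σ(z_t−z̄)(z_{t+1}−z̄) = (25.6944) + (9.0278) + (-1.8056) + (4.0278) + (33.0278) = 69.9722
Denominator Σ(z_t−z̄)² = 130.8333
r_1 = 69.9722 / 130.8333 = 0.535

0.535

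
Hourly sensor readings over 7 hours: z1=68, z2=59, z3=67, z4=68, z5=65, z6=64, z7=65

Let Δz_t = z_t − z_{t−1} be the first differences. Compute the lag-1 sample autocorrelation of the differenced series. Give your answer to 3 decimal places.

-0.404

First differences Δz: -9, 8, 1, -3, -1, 1
Mean of differences = -0.5000
Numerator Σ(Δz_t−Δz̄)(Δz_{t+1}−Δz̄) = -62.7500
Denominator Σ(Δz_t−Δz̄)² = 155.5000
r_1(Δz) = -62.7500 / 155.5000 = -0.404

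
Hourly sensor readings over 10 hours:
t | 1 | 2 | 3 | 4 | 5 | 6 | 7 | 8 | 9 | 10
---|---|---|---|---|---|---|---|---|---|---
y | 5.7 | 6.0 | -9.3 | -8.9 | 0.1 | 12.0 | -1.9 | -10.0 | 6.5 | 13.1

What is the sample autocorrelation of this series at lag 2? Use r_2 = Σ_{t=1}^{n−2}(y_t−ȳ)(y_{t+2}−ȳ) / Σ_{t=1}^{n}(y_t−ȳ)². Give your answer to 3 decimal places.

Mean ȳ = (5.7 + 6.0 − 9.3 − 8.9 + 0.1 + 12.0 − 1.9 − 10.0 + 6.5 + 13.1)/10 = 1.3300
Numerator Σ_{t=1}^{8}(y_t−ȳ)(y_{t+2}−ȳ) = -457.2778
Denominator Σ(y_t−ȳ)² = 677.9810
r_2 = -457.2778 / 677.9810 = -0.674

-0.674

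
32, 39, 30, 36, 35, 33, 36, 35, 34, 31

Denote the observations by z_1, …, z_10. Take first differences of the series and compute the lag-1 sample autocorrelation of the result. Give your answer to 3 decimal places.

-0.663

First differences Δz: 7, -9, 6, -1, -2, 3, -1, -1, -3
Mean of differences = -0.1111
Numerator Σ(Δz_t−Δz̄)(Δz_{t+1}−Δz̄) = -126.5679
Denominator Σ(Δz_t−Δz̄)² = 190.8889
r_1(Δz) = -126.5679 / 190.8889 = -0.663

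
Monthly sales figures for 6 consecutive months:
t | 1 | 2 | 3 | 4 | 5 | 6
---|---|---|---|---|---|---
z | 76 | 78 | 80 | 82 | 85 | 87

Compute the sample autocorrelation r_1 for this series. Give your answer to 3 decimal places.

0.510

Mean z̄ = (76 + 78 + 80 + 82 + 85 + 87)/6 = 81.3333
Σ(z_t−z̄)(z_{t+1}−z̄) = (17.7778) + (4.4444) + (-0.8889) + (2.4444) + (20.7778) = 44.5556
Denominator Σ(z_t−z̄)² = 87.3333
r_1 = 44.5556 / 87.3333 = 0.510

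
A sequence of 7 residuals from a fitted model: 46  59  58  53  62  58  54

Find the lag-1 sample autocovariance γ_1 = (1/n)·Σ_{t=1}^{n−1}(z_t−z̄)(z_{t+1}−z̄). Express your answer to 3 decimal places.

Mean z̄ = (46 + 59 + 58 + 53 + 62 + 58 + 54)/7 = 55.7143
Deviations: -9.7143, 3.2857, 2.2857, -2.7143, 6.2857, 2.2857, -1.7143
Σ_{t=1}^{6}(z_t−z̄)(z_{t+1}−z̄) = -37.2245
γ_1 = -37.2245 / 7 = -5.318

-5.318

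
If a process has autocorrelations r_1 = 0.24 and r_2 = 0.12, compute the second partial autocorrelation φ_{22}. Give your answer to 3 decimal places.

0.066

φ_{22} = (r_2 − r_1²) / (1 − r_1²)
r_1² = (0.24)² = 0.0576
Numerator = 0.12 − 0.0576 = 0.0624; denominator = 1 − 0.0576 = 0.9424
φ_{22} = 0.0624 / 0.9424 = 0.066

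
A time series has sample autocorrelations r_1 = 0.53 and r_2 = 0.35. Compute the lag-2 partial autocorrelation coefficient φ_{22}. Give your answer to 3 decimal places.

0.096

φ_{22} = (r_2 − r_1²) / (1 − r_1²)
r_1² = (0.53)² = 0.2809
Numerator = 0.35 − 0.2809 = 0.0691; denominator = 1 − 0.2809 = 0.7191
φ_{22} = 0.0691 / 0.7191 = 0.096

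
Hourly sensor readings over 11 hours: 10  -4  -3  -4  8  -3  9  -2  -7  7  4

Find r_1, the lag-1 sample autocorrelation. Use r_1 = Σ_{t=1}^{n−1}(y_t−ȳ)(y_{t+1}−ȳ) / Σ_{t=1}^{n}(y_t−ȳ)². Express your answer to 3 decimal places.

Mean ȳ = (10 − 4 − 3 − 4 + 8 − 3 + 9 − 2 − 7 + 7 + 4)/11 = 1.3636
Numerator Σ_{t=1}^{10}(y_t−ȳ)(y_{t+1}−ȳ) = -127.2231
Denominator Σ(y_t−ȳ)² = 392.5455
r_1 = -127.2231 / 392.5455 = -0.324

-0.324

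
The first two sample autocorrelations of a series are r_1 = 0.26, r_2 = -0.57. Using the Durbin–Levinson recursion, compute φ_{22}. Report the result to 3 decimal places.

-0.684

φ_{22} = (r_2 − r_1²) / (1 − r_1²)
r_1² = (0.26)² = 0.0676
Numerator = -0.57 − 0.0676 = -0.6376; denominator = 1 − 0.0676 = 0.9324
φ_{22} = -0.6376 / 0.9324 = -0.684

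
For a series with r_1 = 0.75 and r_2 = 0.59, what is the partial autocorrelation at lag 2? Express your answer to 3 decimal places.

0.063

φ_{22} = (r_2 − r_1²) / (1 − r_1²)
r_1² = (0.75)² = 0.5625
Numerator = 0.59 − 0.5625 = 0.0275; denominator = 1 − 0.5625 = 0.4375
φ_{22} = 0.0275 / 0.4375 = 0.063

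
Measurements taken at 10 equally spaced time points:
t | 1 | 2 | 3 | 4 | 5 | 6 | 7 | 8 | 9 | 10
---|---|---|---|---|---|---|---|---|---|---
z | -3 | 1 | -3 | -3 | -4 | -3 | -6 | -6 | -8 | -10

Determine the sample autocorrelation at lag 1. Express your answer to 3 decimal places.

0.517

Mean z̄ = (-3 + 1 − 3 − 3 − 4 − 3 − 6 − 6 − 8 − 10)/10 = -4.5000
Numerator Σ_{t=1}^{9}(z_t−z̄)(z_{t+1}−z̄) = 44.7500
Denominator Σ(z_t−z̄)² = 86.5000
r_1 = 44.7500 / 86.5000 = 0.517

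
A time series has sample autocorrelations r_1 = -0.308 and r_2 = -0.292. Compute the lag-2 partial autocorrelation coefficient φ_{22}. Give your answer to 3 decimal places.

-0.427

φ_{22} = (r_2 − r_1²) / (1 − r_1²)
r_1² = (-0.308)² = 0.094864
Numerator = -0.292 − 0.0949 = -0.3869; denominator = 1 − 0.0949 = 0.9051
φ_{22} = -0.3869 / 0.9051 = -0.427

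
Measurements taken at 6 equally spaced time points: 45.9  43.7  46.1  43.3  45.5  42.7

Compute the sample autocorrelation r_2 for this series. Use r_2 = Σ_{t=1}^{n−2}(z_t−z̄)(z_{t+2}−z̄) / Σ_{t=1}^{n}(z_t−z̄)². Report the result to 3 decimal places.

0.641

Mean z̄ = (45.9 + 43.7 + 46.1 + 43.3 + 45.5 + 42.7)/6 = 44.5333
Deviations from mean: 1.3667, -0.8333, 1.5667, -1.2333, 0.9667, -1.8333
Σ(z_t−z̄)(z_{t+2}−z̄) = (2.1411) + (1.0278) + (1.5144) + (2.2611) = 6.9444
Denominator Σ(z_t−z̄)² = 10.8333
r_2 = 6.9444 / 10.8333 = 0.641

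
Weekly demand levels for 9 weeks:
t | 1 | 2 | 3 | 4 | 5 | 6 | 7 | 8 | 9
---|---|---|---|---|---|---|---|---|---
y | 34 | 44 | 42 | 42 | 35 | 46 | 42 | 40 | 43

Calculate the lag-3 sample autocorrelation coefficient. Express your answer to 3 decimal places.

-0.024

Mean ȳ = (34 + 44 + 42 + 42 + 35 + 46 + 42 + 40 + 43)/9 = 40.8889
Numerator Σ_{t=1}^{6}(y_t−ȳ)(y_{t+3}−ȳ) = -3.0370
Denominator Σ(y_t−ȳ)² = 126.8889
r_3 = -3.0370 / 126.8889 = -0.024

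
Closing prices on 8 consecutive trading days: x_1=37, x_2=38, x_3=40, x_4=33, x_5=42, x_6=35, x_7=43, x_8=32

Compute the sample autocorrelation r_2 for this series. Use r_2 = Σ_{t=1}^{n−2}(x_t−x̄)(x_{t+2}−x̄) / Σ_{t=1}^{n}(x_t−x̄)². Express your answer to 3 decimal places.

0.504

Mean x̄ = (37 + 38 + 40 + 33 + 42 + 35 + 43 + 32)/8 = 37.5000
Numerator Σ_{t=1}^{6}(x_t−x̄)(x_{t+2}−x̄) = 57.5000
Denominator Σ(x_t−x̄)² = 114.0000
r_2 = 57.5000 / 114.0000 = 0.504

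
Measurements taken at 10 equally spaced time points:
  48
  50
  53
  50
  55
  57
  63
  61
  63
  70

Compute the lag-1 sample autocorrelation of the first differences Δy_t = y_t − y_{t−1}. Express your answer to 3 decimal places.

-0.396

First differences Δy: 2, 3, -3, 5, 2, 6, -2, 2, 7
Mean of differences = 2.4444
Numerator Σ(Δy_t−Δȳ)(Δy_{t+1}−Δȳ) = -35.7531
Denominator Σ(Δy_t−Δȳ)² = 90.2222
r_1(Δy) = -35.7531 / 90.2222 = -0.396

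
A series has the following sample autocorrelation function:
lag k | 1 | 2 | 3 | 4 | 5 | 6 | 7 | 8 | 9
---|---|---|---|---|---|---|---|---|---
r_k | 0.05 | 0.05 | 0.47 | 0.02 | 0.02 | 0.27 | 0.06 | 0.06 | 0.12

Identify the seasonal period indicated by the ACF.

The largest autocorrelation is r_3 = 0.47, with a weaker echo at lag 6 (0.27); the remaining lags stay at or below 0.12.
The dominant spike at lag 3 indicates a seasonal period of 3.

3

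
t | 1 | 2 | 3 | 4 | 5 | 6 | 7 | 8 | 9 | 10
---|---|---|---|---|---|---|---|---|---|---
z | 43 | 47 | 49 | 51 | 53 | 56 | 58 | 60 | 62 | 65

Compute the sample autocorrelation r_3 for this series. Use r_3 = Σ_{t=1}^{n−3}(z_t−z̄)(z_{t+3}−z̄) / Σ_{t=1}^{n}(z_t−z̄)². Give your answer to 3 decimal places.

Mean z̄ = (43 + 47 + 49 + 51 + 53 + 56 + 58 + 60 + 62 + 65)/10 = 54.4000
Σ(z_t−z̄)(z_{t+3}−z̄) = (38.7600) + (10.3600) + (-8.6400) + (-12.2400) + (-7.8400) + (12.1600) + (38.1600) = 70.7200
Denominator Σ(z_t−z̄)² = 444.4000
r_3 = 70.7200 / 444.4000 = 0.159

0.159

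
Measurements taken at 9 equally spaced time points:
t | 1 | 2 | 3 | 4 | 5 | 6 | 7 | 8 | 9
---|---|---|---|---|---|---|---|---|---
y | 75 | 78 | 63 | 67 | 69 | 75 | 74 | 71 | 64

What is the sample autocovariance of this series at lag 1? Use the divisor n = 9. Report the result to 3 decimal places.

1.765

Mean ȳ = (75 + 78 + 63 + 67 + 69 + 75 + 74 + 71 + 64)/9 = 70.6667
Σ_{t=1}^{8}(y_t−ȳ)(y_{t+1}−ȳ) = 15.8889
γ_1 = 15.8889 / 9 = 1.765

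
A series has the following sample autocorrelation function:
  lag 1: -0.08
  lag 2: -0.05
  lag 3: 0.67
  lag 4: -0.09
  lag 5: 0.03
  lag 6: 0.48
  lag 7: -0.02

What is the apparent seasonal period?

3

The largest autocorrelation is r_3 = 0.67, with a weaker echo at lag 6 (0.48); the remaining lags stay at or below 0.03.
The dominant spike at lag 3 indicates a seasonal period of 3.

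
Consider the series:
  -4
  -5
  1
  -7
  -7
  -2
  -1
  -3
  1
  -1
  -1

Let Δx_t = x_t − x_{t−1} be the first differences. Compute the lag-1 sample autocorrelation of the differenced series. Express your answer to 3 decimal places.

First differences Δx: -1, 6, -8, 0, 5, 1, -2, 4, -2, 0
Mean of differences = 0.3000
Numerator Σ(Δx_t−Δx̄)(Δx_{t+1}−Δx̄) = -68.2900
Denominator Σ(Δx_t−Δx̄)² = 150.1000
r_1(Δx) = -68.2900 / 150.1000 = -0.455

-0.455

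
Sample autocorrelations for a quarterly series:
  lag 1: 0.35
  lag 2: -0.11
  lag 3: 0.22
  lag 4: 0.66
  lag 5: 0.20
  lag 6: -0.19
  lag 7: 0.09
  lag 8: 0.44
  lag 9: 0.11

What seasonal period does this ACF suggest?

4

The largest autocorrelation is r_4 = 0.66, with a weaker echo at lag 8 (0.44); the remaining lags stay at or below 0.35.
The dominant spike at lag 4 indicates a seasonal period of 4.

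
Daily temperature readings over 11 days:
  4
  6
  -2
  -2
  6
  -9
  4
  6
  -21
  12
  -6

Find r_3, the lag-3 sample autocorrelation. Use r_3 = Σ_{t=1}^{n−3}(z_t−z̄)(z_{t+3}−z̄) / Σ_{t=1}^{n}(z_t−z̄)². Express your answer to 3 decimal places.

Mean z̄ = (4 + 6 − 2 − 2 + 6 − 9 + 4 + 6 − 21 + 12 − 6)/11 = -0.1818
Numerator Σ_{t=1}^{8}(z_t−z̄)(z_{t+3}−z̄) = 275.8099
Denominator Σ(z_t−z̄)² = 849.6364
r_3 = 275.8099 / 849.6364 = 0.325

0.325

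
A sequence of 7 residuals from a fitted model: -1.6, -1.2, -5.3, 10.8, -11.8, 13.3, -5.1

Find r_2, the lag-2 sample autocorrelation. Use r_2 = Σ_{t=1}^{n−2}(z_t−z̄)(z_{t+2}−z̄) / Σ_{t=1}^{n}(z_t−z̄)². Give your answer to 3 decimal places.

0.532

Mean z̄ = (-1.6 − 1.2 − 5.3 + 10.8 − 11.8 + 13.3 − 5.1)/7 = -0.1286
Deviations from mean: -1.4714, -1.0714, -5.1714, 10.9286, -11.6714, 13.4286, -4.9714
Σ(z_t−z̄)(z_{t+2}−z̄) = (7.6094) + (-11.7092) + (60.3580) + (146.7551) + (58.0237) = 261.0369
Denominator Σ(z_t−z̄)² = 490.7543
r_2 = 261.0369 / 490.7543 = 0.532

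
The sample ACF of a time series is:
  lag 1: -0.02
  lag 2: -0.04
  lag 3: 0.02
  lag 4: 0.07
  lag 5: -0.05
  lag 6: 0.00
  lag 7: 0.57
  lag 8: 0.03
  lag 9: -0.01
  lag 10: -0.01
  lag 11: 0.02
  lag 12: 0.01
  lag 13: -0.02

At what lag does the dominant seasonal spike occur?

The largest autocorrelation is r_7 = 0.57; the remaining lags stay at or below 0.07.
The dominant spike at lag 7 indicates a seasonal period of 7.

7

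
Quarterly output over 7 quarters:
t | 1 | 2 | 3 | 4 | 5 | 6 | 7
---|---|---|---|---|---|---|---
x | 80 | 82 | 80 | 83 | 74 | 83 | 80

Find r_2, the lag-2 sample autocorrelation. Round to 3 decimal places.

Mean x̄ = (80 + 82 + 80 + 83 + 74 + 83 + 80)/7 = 80.2857
Deviations from mean: -0.2857, 1.7143, -0.2857, 2.7143, -6.2857, 2.7143, -0.2857
Σ(x_t−x̄)(x_{t+2}−x̄) = (0.0816) + (4.6531) + (1.7959) + (7.3673) + (1.7959) = 15.6939
Denominator Σ(x_t−x̄)² = 57.4286
r_2 = 15.6939 / 57.4286 = 0.273

0.273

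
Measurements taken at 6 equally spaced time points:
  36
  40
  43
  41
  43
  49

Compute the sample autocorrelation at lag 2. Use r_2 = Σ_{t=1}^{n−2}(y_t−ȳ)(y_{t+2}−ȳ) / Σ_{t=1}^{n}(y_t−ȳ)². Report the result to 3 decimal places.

Mean ȳ = (36 + 40 + 43 + 41 + 43 + 49)/6 = 42.0000
Σ(y_t−ȳ)(y_{t+2}−ȳ) = (-6.0000) + (2.0000) + (1.0000) + (-7.0000) = -10.0000
Denominator Σ(y_t−ȳ)² = 92.0000
r_2 = -10.0000 / 92.0000 = -0.109

-0.109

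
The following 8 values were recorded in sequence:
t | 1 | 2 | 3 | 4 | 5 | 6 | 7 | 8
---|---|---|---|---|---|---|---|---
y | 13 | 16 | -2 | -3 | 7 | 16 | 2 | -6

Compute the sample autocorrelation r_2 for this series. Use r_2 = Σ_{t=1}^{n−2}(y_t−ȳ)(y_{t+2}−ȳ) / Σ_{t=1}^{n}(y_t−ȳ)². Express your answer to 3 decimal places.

-0.675

Mean ȳ = (13 + 16 − 2 − 3 + 7 + 16 + 2 − 6)/8 = 5.3750
Deviations from mean: 7.6250, 10.6250, -7.3750, -8.3750, 1.6250, 10.6250, -3.3750, -11.3750
Σ(y_t−ȳ)(y_{t+2}−ȳ) = (-56.2344) + (-88.9844) + (-11.9844) + (-88.9844) + (-5.4844) + (-120.8594) = -372.5313
Denominator Σ(y_t−ȳ)² = 551.8750
r_2 = -372.5313 / 551.8750 = -0.675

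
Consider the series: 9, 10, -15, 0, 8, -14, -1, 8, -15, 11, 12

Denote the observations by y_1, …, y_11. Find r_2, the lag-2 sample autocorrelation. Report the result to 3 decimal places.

Mean ȳ = (9 + 10 − 15 + 0 + 8 − 14 − 1 + 8 − 15 + 11 + 12)/11 = 1.1818
Numerator Σ_{t=1}^{9}(y_t−ȳ)(y_{t+2}−ȳ) = -420.5207
Denominator Σ(y_t−ȳ)² = 1205.6364
r_2 = -420.5207 / 1205.6364 = -0.349

-0.349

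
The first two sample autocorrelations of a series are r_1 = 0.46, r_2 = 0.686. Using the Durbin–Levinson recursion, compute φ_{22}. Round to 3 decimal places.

0.602

φ_{22} = (r_2 − r_1²) / (1 − r_1²)
r_1² = (0.46)² = 0.2116
Numerator = 0.686 − 0.2116 = 0.4744; denominator = 1 − 0.2116 = 0.7884
φ_{22} = 0.4744 / 0.7884 = 0.602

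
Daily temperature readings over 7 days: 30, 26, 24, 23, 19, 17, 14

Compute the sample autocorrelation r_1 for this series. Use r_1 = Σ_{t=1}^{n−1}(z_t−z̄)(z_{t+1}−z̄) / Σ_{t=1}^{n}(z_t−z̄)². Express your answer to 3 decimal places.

Mean z̄ = (30 + 26 + 24 + 23 + 19 + 17 + 14)/7 = 21.8571
Deviations from mean: 8.1429, 4.1429, 2.1429, 1.1429, -2.8571, -4.8571, -7.8571
Numerator Σ_{t=1}^{6}(z_t−z̄)(z_{t+1}−z̄) = 93.8367
Denominator Σ(z_t−z̄)² = 182.8571
r_1 = 93.8367 / 182.8571 = 0.513

0.513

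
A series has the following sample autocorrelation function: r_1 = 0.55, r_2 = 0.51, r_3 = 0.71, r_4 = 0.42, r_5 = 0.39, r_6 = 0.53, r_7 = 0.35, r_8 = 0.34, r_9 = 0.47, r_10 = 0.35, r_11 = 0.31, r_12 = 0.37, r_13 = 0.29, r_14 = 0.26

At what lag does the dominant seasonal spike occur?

The largest autocorrelation is r_3 = 0.71; the remaining lags stay at or below 0.55. The elevated value at lag 1 (0.55), dropping to 0.51 at lag 2, reflects decaying short-term dependence rather than seasonality.
The dominant spike at lag 3 indicates a seasonal period of 3.

3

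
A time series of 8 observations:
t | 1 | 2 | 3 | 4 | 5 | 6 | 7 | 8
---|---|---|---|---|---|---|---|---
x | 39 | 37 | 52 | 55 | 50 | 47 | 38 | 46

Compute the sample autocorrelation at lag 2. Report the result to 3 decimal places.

Mean x̄ = (39 + 37 + 52 + 55 + 50 + 47 + 38 + 46)/8 = 45.5000
Deviations from mean: -6.5000, -8.5000, 6.5000, 9.5000, 4.5000, 1.5000, -7.5000, 0.5000
Σ(x_t−x̄)(x_{t+2}−x̄) = (-42.2500) + (-80.7500) + (29.2500) + (14.2500) + (-33.7500) + (0.7500) = -112.5000
Denominator Σ(x_t−x̄)² = 326.0000
r_2 = -112.5000 / 326.0000 = -0.345

-0.345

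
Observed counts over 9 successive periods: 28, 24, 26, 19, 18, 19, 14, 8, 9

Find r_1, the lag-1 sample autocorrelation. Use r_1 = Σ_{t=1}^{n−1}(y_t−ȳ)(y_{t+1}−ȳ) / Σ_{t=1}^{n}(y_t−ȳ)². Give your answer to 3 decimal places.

0.606

Mean ȳ = (28 + 24 + 26 + 19 + 18 + 19 + 14 + 8 + 9)/9 = 18.3333
Numerator Σ_{t=1}^{8}(y_t−ȳ)(y_{t+1}−ȳ) = 241.2222
Denominator Σ(y_t−ȳ)² = 398.0000
r_1 = 241.2222 / 398.0000 = 0.606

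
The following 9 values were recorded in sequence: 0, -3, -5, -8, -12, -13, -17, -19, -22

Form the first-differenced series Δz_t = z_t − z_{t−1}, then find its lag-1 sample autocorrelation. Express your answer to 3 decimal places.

First differences Δz: -3, -2, -3, -4, -1, -4, -2, -3
Mean of differences = -2.7500
Numerator Σ(Δz_t−Δz̄)(Δz_{t+1}−Δz̄) = -5.5625
Denominator Σ(Δz_t−Δz̄)² = 7.5000
r_1(Δz) = -5.5625 / 7.5000 = -0.742

-0.742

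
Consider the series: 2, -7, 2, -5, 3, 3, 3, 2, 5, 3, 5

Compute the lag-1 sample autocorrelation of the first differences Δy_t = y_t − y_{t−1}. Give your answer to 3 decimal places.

First differences Δy: -9, 9, -7, 8, 0, 0, -1, 3, -2, 2
Mean of differences = 0.3000
Numerator Σ(Δy_t−Δȳ)(Δy_{t+1}−Δȳ) = -216.0900
Denominator Σ(Δy_t−Δȳ)² = 292.1000
r_1(Δy) = -216.0900 / 292.1000 = -0.740

-0.740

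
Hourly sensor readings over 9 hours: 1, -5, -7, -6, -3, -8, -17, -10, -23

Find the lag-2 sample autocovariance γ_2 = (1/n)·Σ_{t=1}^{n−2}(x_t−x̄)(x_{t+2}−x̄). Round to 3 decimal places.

Mean x̄ = (1 − 5 − 7 − 6 − 3 − 8 − 17 − 10 − 23)/9 = -8.6667
Σ_{t=1}^{7}(x_t−x̄)(x_{t+2}−x̄) = 108.4444
γ_2 = 108.4444 / 9 = 12.049

12.049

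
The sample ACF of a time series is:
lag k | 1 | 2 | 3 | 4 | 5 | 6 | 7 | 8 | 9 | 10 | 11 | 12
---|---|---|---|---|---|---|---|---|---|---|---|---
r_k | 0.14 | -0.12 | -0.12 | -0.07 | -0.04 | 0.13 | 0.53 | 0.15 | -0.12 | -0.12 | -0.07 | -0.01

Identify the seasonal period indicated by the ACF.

The largest autocorrelation is r_7 = 0.53; the remaining lags stay at or below 0.15.
The dominant spike at lag 7 indicates a seasonal period of 7.

7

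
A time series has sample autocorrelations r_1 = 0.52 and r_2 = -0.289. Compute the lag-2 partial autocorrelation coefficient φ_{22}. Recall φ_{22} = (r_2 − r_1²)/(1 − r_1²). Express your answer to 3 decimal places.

-0.767

φ_{22} = (r_2 − r_1²) / (1 − r_1²)
r_1² = (0.52)² = 0.2704
Numerator = -0.289 − 0.2704 = -0.5594; denominator = 1 − 0.2704 = 0.7296
φ_{22} = -0.5594 / 0.7296 = -0.767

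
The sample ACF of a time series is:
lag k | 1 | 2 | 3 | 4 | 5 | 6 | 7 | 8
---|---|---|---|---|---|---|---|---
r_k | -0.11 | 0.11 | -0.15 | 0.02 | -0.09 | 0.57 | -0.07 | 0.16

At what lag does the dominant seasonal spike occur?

6

The largest autocorrelation is r_6 = 0.57; the remaining lags stay at or below 0.16.
The dominant spike at lag 6 indicates a seasonal period of 6.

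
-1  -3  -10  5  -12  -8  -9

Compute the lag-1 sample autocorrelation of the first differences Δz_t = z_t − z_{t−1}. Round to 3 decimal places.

-0.744

First differences Δz: -2, -7, 15, -17, 4, -1
Mean of differences = -1.3333
Numerator Σ(Δz_t−Δz̄)(Δz_{t+1}−Δz̄) = -426.4444
Denominator Σ(Δz_t−Δz̄)² = 573.3333
r_1(Δz) = -426.4444 / 573.3333 = -0.744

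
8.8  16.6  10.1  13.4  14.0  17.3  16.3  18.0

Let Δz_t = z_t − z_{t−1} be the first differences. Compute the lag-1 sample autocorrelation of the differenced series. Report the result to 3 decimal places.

-0.637

First differences Δz: 7.8, -6.5, 3.3, 0.6, 3.3, -1.0, 1.7
Mean of differences = 1.3143
Numerator Σ(Δz_t−Δz̄)(Δz_{t+1}−Δz̄) = -74.5231
Denominator Σ(Δz_t−Δz̄)² = 117.0286
r_1(Δz) = -74.5231 / 117.0286 = -0.637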